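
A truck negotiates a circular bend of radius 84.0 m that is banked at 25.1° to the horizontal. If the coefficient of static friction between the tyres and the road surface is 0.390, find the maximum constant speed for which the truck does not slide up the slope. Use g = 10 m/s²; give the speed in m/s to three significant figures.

29.7 m/s

At the maximum speed, friction acts down the slope at its limiting value f = μN. Radially (horizontal, toward centre): N sinθ + μN cosθ = mv²/r. Vertically: N cosθ − μN sinθ = mg.
Dividing: v² = r g (sinθ + μcosθ)/(cosθ − μsinθ).
sinθ + μcosθ = 0.4242 + 0.390×0.9056 = 0.7774; cosθ − μsinθ = 0.9056 − 0.390×0.4242 = 0.7401.
v² = 84.0 × 10.0 × 0.7774/0.7401 = 882.3 m²/s², so v = 29.70 m/s.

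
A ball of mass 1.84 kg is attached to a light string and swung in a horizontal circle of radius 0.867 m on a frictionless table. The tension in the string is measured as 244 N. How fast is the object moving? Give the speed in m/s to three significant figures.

10.7 m/s

T = m v²/r ⇒ v = √(T r / m) = √(244 × 0.867 / 1.84) = √115.0 = 10.72 m/s.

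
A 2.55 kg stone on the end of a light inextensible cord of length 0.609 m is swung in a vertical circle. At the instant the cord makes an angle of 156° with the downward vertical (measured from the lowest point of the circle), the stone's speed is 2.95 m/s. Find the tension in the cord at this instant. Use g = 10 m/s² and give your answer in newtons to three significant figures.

13.1 N

Take the radial direction toward the centre of the circle as positive. The component of the weight along the string toward the centre is −mg cos φ (φ measured from the bottom), so Newton's second law along the string gives T − mg cos φ = m v²/r.
cos 156° = -0.9135, so T = m(v²/r + g cos φ) = 2.55 × ((2.95)²/0.609 + 10.0 × -0.9135) = 2.55 × (14.29 + (-9.135)) = 2.55 × 5.154 = 13.14 N.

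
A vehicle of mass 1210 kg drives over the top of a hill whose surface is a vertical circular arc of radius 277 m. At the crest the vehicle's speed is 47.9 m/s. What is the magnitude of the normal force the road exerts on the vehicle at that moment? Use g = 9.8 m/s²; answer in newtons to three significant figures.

1840 N

At the crest the centripetal acceleration points downward (toward the centre of the arc), so mg − N = mv²/r.
N = m(g − v²/r) = 1210 × (9.8 − (47.9)²/277) = 1210 × (9.8 − 8.283) = 1210 × 1.517 = 1835 N.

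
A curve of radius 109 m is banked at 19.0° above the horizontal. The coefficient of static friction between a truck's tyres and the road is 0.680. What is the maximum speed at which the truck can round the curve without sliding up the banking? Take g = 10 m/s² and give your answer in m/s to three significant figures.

At the maximum speed, friction acts down the slope at its limiting value f = μN. Radially (horizontal, toward centre): N sinθ + μN cosθ = mv²/r. Vertically: N cosθ − μN sinθ = mg.
Dividing: v² = r g (sinθ + μcosθ)/(cosθ − μsinθ).
sinθ + μcosθ = 0.3256 + 0.680×0.9455 = 0.9685; cosθ − μsinθ = 0.9455 − 0.680×0.3256 = 0.7241.
v² = 109 × 10.0 × 0.9685/0.7241 = 1458 m²/s², so v = 38.18 m/s.

38.2 m/s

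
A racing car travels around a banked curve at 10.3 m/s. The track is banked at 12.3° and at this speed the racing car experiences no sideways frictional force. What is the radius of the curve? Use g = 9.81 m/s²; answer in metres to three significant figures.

Frictionless banking: tanθ = v²/(rg), so r = v²/(g tanθ).
r = (10.3)²/(9.81 × tan 12.3°) = 106.1/(9.81 × 0.2180) = 106.1/2.139 = 49.60 m.

49.6 m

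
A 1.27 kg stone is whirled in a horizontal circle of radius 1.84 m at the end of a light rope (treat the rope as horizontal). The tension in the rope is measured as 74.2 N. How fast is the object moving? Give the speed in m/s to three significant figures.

T = m v²/r ⇒ v = √(T r / m) = √(74.2 × 1.84 / 1.27) = √107.5 = 10.37 m/s.

10.4 m/s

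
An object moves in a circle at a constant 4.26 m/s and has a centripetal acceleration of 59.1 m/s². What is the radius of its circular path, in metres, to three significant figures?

a_c = v²/r ⇒ r = v²/a_c = (4.26)²/59.1 = 18.15/59.1 = 0.3071 m.

0.307 m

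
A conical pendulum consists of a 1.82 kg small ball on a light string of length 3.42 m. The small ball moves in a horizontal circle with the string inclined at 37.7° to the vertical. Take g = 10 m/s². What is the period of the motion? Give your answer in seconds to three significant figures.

r = L sinθ = 2.091 m. From T sinθ = mω²r and T cosθ = mg: tanθ = ω²r/g, so ω² = g tanθ / r = g/(L cosθ).
ω = √(g/(L cosθ)) = √(10.0/(3.42 × 0.7912)) = √3.696 = 1.922 rad/s.
Period = 2π/ω = 3.268 s.

3.27 s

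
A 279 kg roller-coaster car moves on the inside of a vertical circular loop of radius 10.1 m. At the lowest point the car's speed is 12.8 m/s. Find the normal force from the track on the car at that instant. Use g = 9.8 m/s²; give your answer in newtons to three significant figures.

7260 N

At the lowest point, N points up (toward the centre) and the weight mg points down (away from the centre), so the net inward force is N − mg = mv²/r.
N = m(v²/r + g) = 279 × ((12.8)²/10.1 + 9.8) = 279 × (16.22 + 9.8) = 279 × 26.02 = 7260 N.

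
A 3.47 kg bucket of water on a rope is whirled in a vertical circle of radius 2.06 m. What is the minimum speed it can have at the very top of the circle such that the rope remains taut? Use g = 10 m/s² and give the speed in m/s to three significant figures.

At the top, both weight mg and T point toward the centre: T + mg = mv²/r.
At minimum speed T → 0, so mg = mv_min²/r ⇒ v_min = √(g r) = √(10.0 × 2.06) = 4.539 m/s.

4.54 m/s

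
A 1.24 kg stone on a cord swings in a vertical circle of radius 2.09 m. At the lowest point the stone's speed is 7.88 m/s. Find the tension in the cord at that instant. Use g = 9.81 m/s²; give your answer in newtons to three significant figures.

At the lowest point, T points up (toward the centre) and the weight mg points down (away from the centre), so the net inward force is T − mg = mv²/r.
T = m(v²/r + g) = 1.24 × ((7.88)²/2.09 + 9.81) = 1.24 × (29.71 + 9.81) = 1.24 × 39.52 = 49.01 N.

49.0 N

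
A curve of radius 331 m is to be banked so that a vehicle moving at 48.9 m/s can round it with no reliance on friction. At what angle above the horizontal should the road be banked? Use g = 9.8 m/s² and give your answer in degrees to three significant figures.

With no friction, the horizontal component of the normal force provides the centripetal force: N sinθ = mv²/r, while N cosθ = mg vertically.
Dividing: tanθ = v²/(r g) = (48.9)²/(331 × 9.8) = 2391/3244 = 0.7372.
θ = arctan(0.7372) = 36.40°.

36.4°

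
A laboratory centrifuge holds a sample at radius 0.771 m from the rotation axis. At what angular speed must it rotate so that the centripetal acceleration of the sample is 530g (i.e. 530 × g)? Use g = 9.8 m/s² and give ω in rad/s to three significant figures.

82.1 rad/s

Centripetal acceleration a_c = ω²r. Setting ω²r = 530g:
ω = √(530g / r) = √(530 × 9.8 / 0.771) = √6737 = 82.08 rad/s.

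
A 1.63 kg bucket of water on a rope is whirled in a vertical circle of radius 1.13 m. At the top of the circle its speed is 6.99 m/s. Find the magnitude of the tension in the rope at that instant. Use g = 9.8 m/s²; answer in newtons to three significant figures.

54.5 N

At the top, both T and the weight mg point inward (toward the centre), so T + mg = mv²/r.
T = m(v²/r − g) = 1.63 × ((6.99)²/1.13 − 9.8) = 1.63 × (43.24 − 9.8) = 1.63 × 33.44 = 54.51 N.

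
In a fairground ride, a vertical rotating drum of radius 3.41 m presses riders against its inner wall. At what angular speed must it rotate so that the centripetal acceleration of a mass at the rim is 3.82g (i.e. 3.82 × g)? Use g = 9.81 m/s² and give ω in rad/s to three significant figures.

Centripetal acceleration a_c = ω²r. Setting ω²r = 3.82g:
ω = √(3.82g / r) = √(3.82 × 9.81 / 3.41) = √10.99 = 3.315 rad/s.

3.32 rad/s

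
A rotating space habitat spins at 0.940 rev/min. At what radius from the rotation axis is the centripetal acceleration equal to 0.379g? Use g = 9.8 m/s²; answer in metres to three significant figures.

ω = 0.940 rev/min × 2π/60 = 0.09844 rad/s.
a_c = ω²r = 0.379g ⇒ r = 0.379 × 9.8 / (0.09844)² = 3.714/0.009690 = 383.3 m.

383 m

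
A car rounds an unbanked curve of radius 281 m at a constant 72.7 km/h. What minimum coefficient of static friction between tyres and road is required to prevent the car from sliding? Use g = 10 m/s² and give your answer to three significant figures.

0.145

v = 72.7/3.6 = 20.19 m/s.
Friction provides the centripetal force: μ_s m g = m v²/r, so μ_s = v²/(g r) = (20.19)²/(10.0 × 281) = 407.8/2810 = 0.1451.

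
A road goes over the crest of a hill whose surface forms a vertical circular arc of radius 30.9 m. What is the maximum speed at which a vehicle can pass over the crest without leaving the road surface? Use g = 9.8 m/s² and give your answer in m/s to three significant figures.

At the crest the centre of the circle is below the vehicle, so the net downward (centripetal) force is mg − N = mv²/r.
The vehicle leaves the road when N → 0, giving v_max = √(g r) = √(9.8 × 30.9) = 17.40 m/s.

17.4 m/s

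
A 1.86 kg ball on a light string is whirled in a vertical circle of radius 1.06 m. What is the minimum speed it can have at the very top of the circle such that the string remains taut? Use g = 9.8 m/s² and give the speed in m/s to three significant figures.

At the top, both weight mg and T point toward the centre: T + mg = mv²/r.
At minimum speed T → 0, so mg = mv_min²/r ⇒ v_min = √(g r) = √(9.8 × 1.06) = 3.223 m/s.

3.22 m/s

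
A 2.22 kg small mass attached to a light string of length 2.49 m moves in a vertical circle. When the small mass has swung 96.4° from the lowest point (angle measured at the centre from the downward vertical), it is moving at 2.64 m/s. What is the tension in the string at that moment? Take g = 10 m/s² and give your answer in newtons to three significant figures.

Take the radial direction toward the centre of the circle as positive. The component of the weight along the string toward the centre is −mg cos φ (φ measured from the bottom), so Newton's second law along the string gives T − mg cos φ = m v²/r.
cos 96.4° = -0.1115, so T = m(v²/r + g cos φ) = 2.22 × ((2.64)²/2.49 + 10.0 × -0.1115) = 2.22 × (2.799 + (-1.115)) = 2.22 × 1.684 = 3.739 N.

3.74 N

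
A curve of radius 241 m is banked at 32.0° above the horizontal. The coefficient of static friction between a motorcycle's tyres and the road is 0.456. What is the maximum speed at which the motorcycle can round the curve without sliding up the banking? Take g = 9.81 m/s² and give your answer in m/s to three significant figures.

59.8 m/s

At the maximum speed, friction acts down the slope at its limiting value f = μN. Radially (horizontal, toward centre): N sinθ + μN cosθ = mv²/r. Vertically: N cosθ − μN sinθ = mg.
Dividing: v² = r g (sinθ + μcosθ)/(cosθ − μsinθ).
sinθ + μcosθ = 0.5299 + 0.456×0.8480 = 0.9166; cosθ − μsinθ = 0.8480 − 0.456×0.5299 = 0.6064.
v² = 241 × 9.81 × 0.9166/0.6064 = 3574 m²/s², so v = 59.78 m/s.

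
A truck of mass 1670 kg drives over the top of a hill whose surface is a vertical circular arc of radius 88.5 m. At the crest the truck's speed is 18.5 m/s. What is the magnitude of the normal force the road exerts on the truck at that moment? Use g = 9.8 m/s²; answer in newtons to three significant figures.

At the crest the centripetal acceleration points downward (toward the centre of the arc), so mg − N = mv²/r.
N = m(g − v²/r) = 1670 × (9.8 − (18.5)²/88.5) = 1670 × (9.8 − 3.867) = 1670 × 5.933 = 9908 N.

9910 N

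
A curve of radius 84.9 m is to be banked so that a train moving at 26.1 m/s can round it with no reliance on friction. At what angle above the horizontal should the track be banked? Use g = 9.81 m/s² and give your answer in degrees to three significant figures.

For a frictionless banked turn: horizontally N sinθ = mv²/r and vertically N cosθ = mg.
Dividing: tanθ = v²/(r g) = (26.1)²/(84.9 × 9.81) = 681.2/832.9 = 0.8179.
θ = arctan(0.8179) = 39.28°.

39.3°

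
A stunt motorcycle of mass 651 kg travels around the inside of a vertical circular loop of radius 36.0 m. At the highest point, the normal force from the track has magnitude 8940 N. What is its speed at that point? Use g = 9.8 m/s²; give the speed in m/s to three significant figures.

At the top, N + mg = mv²/r, so v = √(r(N/m + g)) = √(36.0 × (8940/651 + 9.8)) = √(36.0 × 23.53) = √847.2 = 29.11 m/s.

29.1 m/s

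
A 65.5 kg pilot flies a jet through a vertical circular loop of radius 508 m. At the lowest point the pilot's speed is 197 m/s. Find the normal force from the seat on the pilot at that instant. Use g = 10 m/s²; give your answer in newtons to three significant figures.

5660 N

At the lowest point, N points up (toward the centre) and the weight mg points down (away from the centre), so the net inward force is N − mg = mv²/r.
N = m(v²/r + g) = 65.5 × ((197)²/508 + 10.0) = 65.5 × (76.40 + 10.0) = 65.5 × 86.40 = 5659 N.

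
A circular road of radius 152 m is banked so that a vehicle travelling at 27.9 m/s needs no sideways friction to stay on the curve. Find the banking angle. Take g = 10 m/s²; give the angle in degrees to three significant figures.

27.1°

For a frictionless banked turn: horizontally N sinθ = mv²/r and vertically N cosθ = mg.
Dividing: tanθ = v²/(r g) = (27.9)²/(152 × 10.0) = 778.4/1520 = 0.5121.
θ = arctan(0.5121) = 27.12°.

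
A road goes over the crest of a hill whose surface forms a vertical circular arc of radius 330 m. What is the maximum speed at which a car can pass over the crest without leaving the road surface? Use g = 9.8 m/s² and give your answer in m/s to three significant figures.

56.9 m/s

At the crest the centre of the circle is below the car, so the net downward (centripetal) force is mg − N = mv²/r.
The car leaves the road when N → 0, giving v_max = √(g r) = √(9.8 × 330) = 56.87 m/s.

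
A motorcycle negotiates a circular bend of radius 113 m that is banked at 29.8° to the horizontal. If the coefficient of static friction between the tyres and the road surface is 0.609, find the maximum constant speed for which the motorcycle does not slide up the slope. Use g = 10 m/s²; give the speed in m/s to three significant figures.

At the maximum speed, friction acts down the slope at its limiting value f = μN. Radially (horizontal, toward centre): N sinθ + μN cosθ = mv²/r. Vertically: N cosθ − μN sinθ = mg.
Dividing: v² = r g (sinθ + μcosθ)/(cosθ − μsinθ).
sinθ + μcosθ = 0.4970 + 0.609×0.8678 = 1.025; cosθ − μsinθ = 0.8678 − 0.609×0.4970 = 0.5651.
v² = 113 × 10.0 × 1.025/0.5651 = 2050 m²/s², so v = 45.28 m/s.

45.3 m/s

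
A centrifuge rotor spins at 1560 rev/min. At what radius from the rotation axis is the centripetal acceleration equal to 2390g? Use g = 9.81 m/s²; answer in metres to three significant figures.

0.879 m

ω = 1560 rev/min × 2π/60 = 163.4 rad/s.
a_c = ω²r = 2390g ⇒ r = 2390 × 9.81 / (163.4)² = 23450/26690 = 0.8785 m.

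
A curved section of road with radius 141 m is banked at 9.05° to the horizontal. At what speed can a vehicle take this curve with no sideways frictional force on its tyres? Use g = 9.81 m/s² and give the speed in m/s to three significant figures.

14.8 m/s

On a frictionless banked curve, N sinθ = mv²/r and N cosθ = mg, so tanθ = v²/(rg).
v = √(r g tanθ) = √(141 × 9.81 × tan 9.05°) = √(141 × 9.81 × 0.1593) = √220.3 = 14.84 m/s.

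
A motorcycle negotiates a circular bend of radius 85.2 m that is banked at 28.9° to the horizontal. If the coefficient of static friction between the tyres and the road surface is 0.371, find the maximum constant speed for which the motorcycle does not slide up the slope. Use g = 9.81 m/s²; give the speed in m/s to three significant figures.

31.1 m/s

At the maximum speed, friction acts down the slope at its limiting value f = μN. Radially (horizontal, toward centre): N sinθ + μN cosθ = mv²/r. Vertically: N cosθ − μN sinθ = mg.
Dividing: v² = r g (sinθ + μcosθ)/(cosθ − μsinθ).
sinθ + μcosθ = 0.4833 + 0.371×0.8755 = 0.8081; cosθ − μsinθ = 0.8755 − 0.371×0.4833 = 0.6962.
v² = 85.2 × 9.81 × 0.8081/0.6962 = 970.2 m²/s², so v = 31.15 m/s.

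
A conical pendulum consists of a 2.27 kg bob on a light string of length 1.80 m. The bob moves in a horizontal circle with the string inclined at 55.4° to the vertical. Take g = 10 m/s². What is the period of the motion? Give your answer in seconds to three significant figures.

2.01 s

r = L sinθ = 1.482 m. From T sinθ = mω²r and T cosθ = mg: tanθ = ω²r/g, so ω² = g tanθ / r = g/(L cosθ).
ω = √(g/(L cosθ)) = √(10.0/(1.80 × 0.5678)) = √9.784 = 3.128 rad/s.
Period = 2π/ω = 2.009 s.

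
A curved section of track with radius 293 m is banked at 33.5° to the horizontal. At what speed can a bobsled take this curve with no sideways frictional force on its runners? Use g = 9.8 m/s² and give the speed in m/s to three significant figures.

43.6 m/s

On a frictionless banked curve, N sinθ = mv²/r and N cosθ = mg, so tanθ = v²/(rg).
v = √(r g tanθ) = √(293 × 9.8 × tan 33.5°) = √(293 × 9.8 × 0.6619) = √1901 = 43.60 m/s.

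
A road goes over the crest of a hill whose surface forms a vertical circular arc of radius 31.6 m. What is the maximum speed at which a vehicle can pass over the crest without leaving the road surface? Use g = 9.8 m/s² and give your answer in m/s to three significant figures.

17.6 m/s

At the crest the centre of the circle is below the vehicle, so the net downward (centripetal) force is mg − N = mv²/r.
The vehicle leaves the road when N → 0, giving v_max = √(g r) = √(9.8 × 31.6) = 17.60 m/s.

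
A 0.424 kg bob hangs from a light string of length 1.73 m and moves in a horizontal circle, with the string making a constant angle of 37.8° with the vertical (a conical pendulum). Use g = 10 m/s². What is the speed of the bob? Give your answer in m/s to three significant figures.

The radius of the circle is r = L sinθ = 1.73 × sin 37.8° = 1.060 m.
Horizontally T sinθ = mv²/r and vertically T cosθ = mg, so tanθ = v²/(rg).
v = √(r g tanθ) = √(1.060 × 10.0 × 0.7757) = √8.225 = 2.868 m/s.

2.87 m/s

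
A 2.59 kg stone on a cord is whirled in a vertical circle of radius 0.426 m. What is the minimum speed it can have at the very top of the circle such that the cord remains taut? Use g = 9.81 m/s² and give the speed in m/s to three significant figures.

2.04 m/s

At the highest point the centre is directly below, so both the weight and T act inward: T + mg = mv²/r.
At minimum speed T → 0, so mg = mv_min²/r ⇒ v_min = √(g r) = √(9.81 × 0.426) = 2.044 m/s.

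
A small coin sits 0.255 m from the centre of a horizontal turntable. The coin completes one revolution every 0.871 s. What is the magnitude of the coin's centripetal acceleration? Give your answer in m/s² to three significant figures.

13.3 m/s²

v = 2πr/T = 2π × 0.255/0.871 = 1.840 m/s.
a_c = v²/r = (1.840)²/0.255 = 3.384/0.255 = 13.27 m/s².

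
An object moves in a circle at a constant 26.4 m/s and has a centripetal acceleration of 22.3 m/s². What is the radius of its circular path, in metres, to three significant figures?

a_c = v²/r ⇒ r = v²/a_c = (26.4)²/22.3 = 697.0/22.3 = 31.25 m.

31.3 m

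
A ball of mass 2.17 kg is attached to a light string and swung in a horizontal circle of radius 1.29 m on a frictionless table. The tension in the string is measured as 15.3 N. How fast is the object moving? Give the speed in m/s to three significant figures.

T = m v²/r ⇒ v = √(T r / m) = √(15.3 × 1.29 / 2.17) = √9.095 = 3.016 m/s.

3.02 m/s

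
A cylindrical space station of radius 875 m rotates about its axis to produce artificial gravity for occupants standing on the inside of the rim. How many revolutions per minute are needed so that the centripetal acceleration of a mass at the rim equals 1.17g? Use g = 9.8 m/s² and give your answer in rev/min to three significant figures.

Require ω²r = 1.17g, so ω = √(1.17 × 9.8/875) = 0.1145 rad/s.
In rev/min: ω × 60/(2π) = 0.1145 × 60/(2π) = 1.093 rev/min.

1.09 rev/min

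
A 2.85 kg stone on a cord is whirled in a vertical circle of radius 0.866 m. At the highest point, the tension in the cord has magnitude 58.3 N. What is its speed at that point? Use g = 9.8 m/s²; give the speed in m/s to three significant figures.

5.12 m/s

At the top, T + mg = mv²/r, so v = √(r(T/m + g)) = √(0.866 × (58.3/2.85 + 9.8)) = √(0.866 × 30.26) = √26.20 = 5.119 m/s.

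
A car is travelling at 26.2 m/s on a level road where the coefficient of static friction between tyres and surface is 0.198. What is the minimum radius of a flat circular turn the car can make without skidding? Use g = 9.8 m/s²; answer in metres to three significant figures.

At the limit, μ_s m g = m v²/r, so r_min = v²/(μ_s g) = (26.2)²/(0.198 × 9.8) = 686.4/1.940 = 353.8 m.

354 m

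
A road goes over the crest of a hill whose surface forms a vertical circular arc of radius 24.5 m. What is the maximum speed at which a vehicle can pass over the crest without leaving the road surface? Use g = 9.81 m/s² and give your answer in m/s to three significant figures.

15.5 m/s

At the crest the centre of the circle is below the vehicle, so the net downward (centripetal) force is mg − N = mv²/r.
The vehicle leaves the road when N → 0, giving v_max = √(g r) = √(9.81 × 24.5) = 15.50 m/s.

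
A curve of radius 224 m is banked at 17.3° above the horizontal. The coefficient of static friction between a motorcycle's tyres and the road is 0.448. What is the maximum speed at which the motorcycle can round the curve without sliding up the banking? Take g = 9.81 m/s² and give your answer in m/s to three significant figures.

44.0 m/s

At the maximum speed, friction acts down the slope at its limiting value f = μN. Radially (horizontal, toward centre): N sinθ + μN cosθ = mv²/r. Vertically: N cosθ − μN sinθ = mg.
Dividing: v² = r g (sinθ + μcosθ)/(cosθ − μsinθ).
sinθ + μcosθ = 0.2974 + 0.448×0.9548 = 0.7251; cosθ − μsinθ = 0.9548 − 0.448×0.2974 = 0.8215.
v² = 224 × 9.81 × 0.7251/0.8215 = 1940 m²/s², so v = 44.04 m/s.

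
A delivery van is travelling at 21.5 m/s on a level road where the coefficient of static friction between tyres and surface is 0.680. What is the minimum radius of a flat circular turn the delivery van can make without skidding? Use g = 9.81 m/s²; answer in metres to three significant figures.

69.3 m

At the limit, μ_s m g = m v²/r, so r_min = v²/(μ_s g) = (21.5)²/(0.680 × 9.81) = 462.2/6.671 = 69.29 m.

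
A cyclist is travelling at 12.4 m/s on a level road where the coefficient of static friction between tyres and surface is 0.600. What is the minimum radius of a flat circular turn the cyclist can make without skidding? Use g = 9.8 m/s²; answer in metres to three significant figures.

26.1 m

At the limit, μ_s m g = m v²/r, so r_min = v²/(μ_s g) = (12.4)²/(0.600 × 9.8) = 153.8/5.880 = 26.15 m.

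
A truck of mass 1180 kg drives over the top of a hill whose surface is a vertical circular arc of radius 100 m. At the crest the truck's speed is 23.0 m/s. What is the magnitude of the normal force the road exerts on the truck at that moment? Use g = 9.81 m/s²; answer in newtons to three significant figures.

At the crest the centripetal acceleration points downward (toward the centre of the arc), so mg − N = mv²/r.
N = m(g − v²/r) = 1180 × (9.81 − (23.0)²/100) = 1180 × (9.81 − 5.290) = 1180 × 4.520 = 5334 N.

5330 N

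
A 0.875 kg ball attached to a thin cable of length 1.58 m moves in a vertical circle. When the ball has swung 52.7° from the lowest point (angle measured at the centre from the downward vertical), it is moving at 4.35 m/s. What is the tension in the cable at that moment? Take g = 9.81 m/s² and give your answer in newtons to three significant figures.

15.7 N

Take the radial direction toward the centre of the circle as positive. The component of the weight along the string toward the centre is −mg cos φ (φ measured from the bottom), so Newton's second law along the string gives T − mg cos φ = m v²/r.
cos 52.7° = 0.6060, so T = m(v²/r + g cos φ) = 0.875 × ((4.35)²/1.58 + 9.81 × 0.6060) = 0.875 × (11.98 + (5.945)) = 0.875 × 17.92 = 15.68 N.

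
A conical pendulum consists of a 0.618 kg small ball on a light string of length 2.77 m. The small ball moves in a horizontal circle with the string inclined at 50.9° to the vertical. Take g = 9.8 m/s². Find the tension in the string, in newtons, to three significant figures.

9.60 N

Vertically the bob has no acceleration, so T cosθ = mg.
T = mg/cosθ = 0.618 × 9.8 / cos 50.9° = 6.056/0.6307 = 9.603 N.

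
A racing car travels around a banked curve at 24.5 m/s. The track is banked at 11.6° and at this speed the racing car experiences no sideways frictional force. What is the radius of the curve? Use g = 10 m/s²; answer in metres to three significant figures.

292 m

Frictionless banking: tanθ = v²/(rg), so r = v²/(g tanθ).
r = (24.5)²/(10.0 × tan 11.6°) = 600.2/(10.0 × 0.2053) = 600.2/2.053 = 292.4 m.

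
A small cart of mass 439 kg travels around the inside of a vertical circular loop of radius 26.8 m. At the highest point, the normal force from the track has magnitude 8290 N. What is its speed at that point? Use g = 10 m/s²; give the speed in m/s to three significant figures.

At the top, N + mg = mv²/r, so v = √(r(N/m + g)) = √(26.8 × (8290/439 + 10.0)) = √(26.8 × 28.88) = √774.1 = 27.82 m/s.

27.8 m/s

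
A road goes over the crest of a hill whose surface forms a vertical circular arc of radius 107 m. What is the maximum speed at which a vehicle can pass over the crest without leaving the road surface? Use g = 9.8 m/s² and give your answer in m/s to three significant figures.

32.4 m/s

At the crest the centre of the circle is below the vehicle, so the net downward (centripetal) force is mg − N = mv²/r.
The vehicle leaves the road when N → 0, giving v_max = √(g r) = √(9.8 × 107) = 32.38 m/s.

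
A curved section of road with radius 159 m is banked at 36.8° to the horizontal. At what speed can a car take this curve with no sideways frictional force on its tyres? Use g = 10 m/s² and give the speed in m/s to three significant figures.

34.5 m/s

On a frictionless banked curve, N sinθ = mv²/r and N cosθ = mg, so tanθ = v²/(rg).
v = √(r g tanθ) = √(159 × 10.0 × tan 36.8°) = √(159 × 10.0 × 0.7481) = √1189 = 34.49 m/s.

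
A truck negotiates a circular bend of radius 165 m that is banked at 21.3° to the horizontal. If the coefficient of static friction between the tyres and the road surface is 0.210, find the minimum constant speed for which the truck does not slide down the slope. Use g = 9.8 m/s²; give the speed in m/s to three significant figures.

At the minimum speed, friction acts up the slope at its limiting value f = μN. Radially (horizontal, toward centre): N sinθ − μN cosθ = mv²/r. Vertically: N cosθ + μN sinθ = mg.
Dividing: v² = r g (sinθ − μcosθ)/(cosθ + μsinθ).
sinθ − μcosθ = 0.3633 − 0.210×0.9317 = 0.1676; cosθ + μsinθ = 0.9317 + 0.210×0.3633 = 1.008.
v² = 165 × 9.8 × 0.1676/1.008 = 268.9 m²/s², so v = 16.40 m/s.

16.4 m/s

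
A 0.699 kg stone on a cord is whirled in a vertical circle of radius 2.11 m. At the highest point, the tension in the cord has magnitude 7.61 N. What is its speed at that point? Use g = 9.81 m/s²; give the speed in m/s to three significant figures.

At the top, T + mg = mv²/r, so v = √(r(T/m + g)) = √(2.11 × (7.61/0.699 + 9.81)) = √(2.11 × 20.70) = √43.67 = 6.608 m/s.

6.61 m/s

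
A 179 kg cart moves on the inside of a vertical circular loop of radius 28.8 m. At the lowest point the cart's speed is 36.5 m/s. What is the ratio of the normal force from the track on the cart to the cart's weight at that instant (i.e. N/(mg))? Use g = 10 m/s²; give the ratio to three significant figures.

At the bottom, N − mg = mv²/r, so N = m(v²/r + g) and N/(mg) = v²/(rg) + 1 = (36.5)²/(28.8 × 10.0) + 1 = 4.626 + 1 = 5.626.

5.63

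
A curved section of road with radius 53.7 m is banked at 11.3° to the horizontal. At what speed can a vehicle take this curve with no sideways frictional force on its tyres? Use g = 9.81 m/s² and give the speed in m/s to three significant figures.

10.3 m/s

On a frictionless banked curve, N sinθ = mv²/r and N cosθ = mg, so tanθ = v²/(rg).
v = √(r g tanθ) = √(53.7 × 9.81 × tan 11.3°) = √(53.7 × 9.81 × 0.1998) = √105.3 = 10.26 m/s.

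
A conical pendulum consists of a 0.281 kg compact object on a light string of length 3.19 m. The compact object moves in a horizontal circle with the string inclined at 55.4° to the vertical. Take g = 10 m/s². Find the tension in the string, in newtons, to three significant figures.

4.95 N

Vertically the bob has no acceleration, so T cosθ = mg.
T = mg/cosθ = 0.281 × 10.0 / cos 55.4° = 2.810/0.5678 = 4.949 N.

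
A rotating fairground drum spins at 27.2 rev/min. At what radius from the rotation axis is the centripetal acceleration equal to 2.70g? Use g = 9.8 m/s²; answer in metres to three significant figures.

ω = 27.2 rev/min × 2π/60 = 2.848 rad/s.
a_c = ω²r = 2.70g ⇒ r = 2.70 × 9.8 / (2.848)² = 26.46/8.113 = 3.261 m.

3.26 m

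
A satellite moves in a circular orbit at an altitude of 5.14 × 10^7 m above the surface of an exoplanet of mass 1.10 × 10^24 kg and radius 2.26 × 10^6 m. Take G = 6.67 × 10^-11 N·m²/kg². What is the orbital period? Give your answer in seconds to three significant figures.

r = R + h = 2.26 × 10^6 + 5.14 × 10^7 = 5.366 × 10^7 m. Gravity provides the centripetal force: G M m / r² = m v² / r ⇒ v = √(GM/r) = 1169 m/s.
T = 2πr/v = 2π × 5.366 × 10^7 / 1169 = 288300 s.

288000 s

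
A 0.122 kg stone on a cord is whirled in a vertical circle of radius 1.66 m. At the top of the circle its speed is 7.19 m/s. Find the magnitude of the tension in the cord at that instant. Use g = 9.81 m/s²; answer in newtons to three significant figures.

At the top, both T and the weight mg point inward (toward the centre), so T + mg = mv²/r.
T = m(v²/r − g) = 0.122 × ((7.19)²/1.66 − 9.81) = 0.122 × (31.14 − 9.81) = 0.122 × 21.33 = 2.603 N.

2.60 N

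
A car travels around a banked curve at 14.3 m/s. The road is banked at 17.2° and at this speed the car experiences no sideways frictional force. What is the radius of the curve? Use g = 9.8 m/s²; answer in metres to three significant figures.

Frictionless banking: tanθ = v²/(rg), so r = v²/(g tanθ).
r = (14.3)²/(9.8 × tan 17.2°) = 204.5/(9.8 × 0.3096) = 204.5/3.034 = 67.41 m.

67.4 m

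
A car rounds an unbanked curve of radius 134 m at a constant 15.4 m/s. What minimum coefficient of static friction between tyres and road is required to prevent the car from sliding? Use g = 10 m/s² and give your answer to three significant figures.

Friction provides the centripetal force: μ_s m g = m v²/r, so μ_s = v²/(g r) = (15.40)²/(10.0 × 134) = 237.2/1340 = 0.1770.

0.177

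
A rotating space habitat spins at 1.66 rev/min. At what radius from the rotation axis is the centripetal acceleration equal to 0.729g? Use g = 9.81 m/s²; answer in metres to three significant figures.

ω = 1.66 rev/min × 2π/60 = 0.1738 rad/s.
a_c = ω²r = 0.729g ⇒ r = 0.729 × 9.81 / (0.1738)² = 7.151/0.03022 = 236.7 m.

237 m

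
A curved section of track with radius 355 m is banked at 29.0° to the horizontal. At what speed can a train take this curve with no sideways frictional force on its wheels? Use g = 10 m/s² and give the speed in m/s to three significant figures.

44.4 m/s

On a frictionless banked curve, N sinθ = mv²/r and N cosθ = mg, so tanθ = v²/(rg).
v = √(r g tanθ) = √(355 × 10.0 × tan 29.0°) = √(355 × 10.0 × 0.5543) = √1968 = 44.36 m/s.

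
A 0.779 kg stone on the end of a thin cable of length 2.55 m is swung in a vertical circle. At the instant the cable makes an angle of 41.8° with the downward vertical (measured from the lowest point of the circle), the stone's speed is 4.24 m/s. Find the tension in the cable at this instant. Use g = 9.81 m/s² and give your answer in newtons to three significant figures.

11.2 N

Take the radial direction toward the centre of the circle as positive. The component of the weight along the string toward the centre is −mg cos φ (φ measured from the bottom), so Newton's second law along the string gives T − mg cos φ = m v²/r.
cos 41.8° = 0.7455, so T = m(v²/r + g cos φ) = 0.779 × ((4.24)²/2.55 + 9.81 × 0.7455) = 0.779 × (7.050 + (7.313)) = 0.779 × 14.36 = 11.19 N.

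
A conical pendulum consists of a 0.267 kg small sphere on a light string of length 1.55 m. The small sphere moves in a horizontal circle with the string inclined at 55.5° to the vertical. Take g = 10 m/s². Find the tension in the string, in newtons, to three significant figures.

4.71 N

Vertically the bob has no acceleration, so T cosθ = mg.
T = mg/cosθ = 0.267 × 10.0 / cos 55.5° = 2.670/0.5664 = 4.714 N.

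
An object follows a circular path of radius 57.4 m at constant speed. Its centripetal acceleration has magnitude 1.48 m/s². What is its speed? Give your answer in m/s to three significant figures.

a_c = v²/r ⇒ v = √(a_c · r) = √(1.48 × 57.4) = √84.95 = 9.217 m/s.

9.22 m/s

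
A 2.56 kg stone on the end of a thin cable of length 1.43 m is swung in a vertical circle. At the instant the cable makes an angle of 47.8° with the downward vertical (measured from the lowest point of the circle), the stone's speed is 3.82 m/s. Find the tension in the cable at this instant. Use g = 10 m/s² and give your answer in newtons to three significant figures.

43.3 N

Take the radial direction toward the centre of the circle as positive. The component of the weight along the string toward the centre is −mg cos φ (φ measured from the bottom), so Newton's second law along the string gives T − mg cos φ = m v²/r.
cos 47.8° = 0.6717, so T = m(v²/r + g cos φ) = 2.56 × ((3.82)²/1.43 + 10.0 × 0.6717) = 2.56 × (10.20 + (6.717)) = 2.56 × 16.92 = 43.32 N.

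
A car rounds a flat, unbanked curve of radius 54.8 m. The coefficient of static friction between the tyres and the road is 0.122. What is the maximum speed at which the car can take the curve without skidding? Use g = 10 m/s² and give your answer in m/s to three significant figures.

8.18 m/s

The only inward force on a level bend is static friction, so at the limit f_s = μ_s N = μ_s m g = m v²/r.
Mass cancels: v_max = √(μ_s g r) = √(0.122 × 10.0 × 54.8) = √66.86 = 8.177 m/s.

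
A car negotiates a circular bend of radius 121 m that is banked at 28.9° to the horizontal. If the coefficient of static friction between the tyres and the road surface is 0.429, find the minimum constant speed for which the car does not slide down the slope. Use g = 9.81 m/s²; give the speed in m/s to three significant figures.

At the minimum speed, friction acts up the slope at its limiting value f = μN. Radially (horizontal, toward centre): N sinθ − μN cosθ = mv²/r. Vertically: N cosθ + μN sinθ = mg.
Dividing: v² = r g (sinθ − μcosθ)/(cosθ + μsinθ).
sinθ − μcosθ = 0.4833 − 0.429×0.8755 = 0.1077; cosθ + μsinθ = 0.8755 + 0.429×0.4833 = 1.083.
v² = 121 × 9.81 × 0.1077/1.083 = 118.1 m²/s², so v = 10.87 m/s.

10.9 m/s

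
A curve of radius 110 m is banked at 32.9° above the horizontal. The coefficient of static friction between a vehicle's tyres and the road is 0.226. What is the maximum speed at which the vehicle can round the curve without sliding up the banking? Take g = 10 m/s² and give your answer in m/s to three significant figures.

At the maximum speed, friction acts down the slope at its limiting value f = μN. Radially (horizontal, toward centre): N sinθ + μN cosθ = mv²/r. Vertically: N cosθ − μN sinθ = mg.
Dividing: v² = r g (sinθ + μcosθ)/(cosθ − μsinθ).
sinθ + μcosθ = 0.5432 + 0.226×0.8396 = 0.7329; cosθ − μsinθ = 0.8396 − 0.226×0.5432 = 0.7169.
v² = 110 × 10.0 × 0.7329/0.7169 = 1125 m²/s², so v = 33.54 m/s.

33.5 m/s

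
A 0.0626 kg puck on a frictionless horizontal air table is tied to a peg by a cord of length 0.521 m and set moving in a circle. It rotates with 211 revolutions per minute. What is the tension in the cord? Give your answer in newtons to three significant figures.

15.9 N

ω = 211 rev/min × 2π/60 = 22.10 rad/s, so v = ωr = 22.10 × 0.521 = 11.51 m/s.
The tension is the only horizontal force, so it supplies the full centripetal force: T = m v²/r = 0.0626 × (11.51)²/0.521 = 0.0626 × 132.5/0.521 = 15.92 N.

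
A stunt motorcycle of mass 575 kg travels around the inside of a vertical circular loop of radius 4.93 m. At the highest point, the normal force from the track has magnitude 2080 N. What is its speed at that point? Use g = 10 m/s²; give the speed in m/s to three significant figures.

At the top, N + mg = mv²/r, so v = √(r(N/m + g)) = √(4.93 × (2080/575 + 10.0)) = √(4.93 × 13.62) = √67.13 = 8.194 m/s.

8.19 m/s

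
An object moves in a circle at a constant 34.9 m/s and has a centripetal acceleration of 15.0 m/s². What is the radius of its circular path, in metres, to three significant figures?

a_c = v²/r ⇒ r = v²/a_c = (34.9)²/15.0 = 1218/15.0 = 81.20 m.

81.2 m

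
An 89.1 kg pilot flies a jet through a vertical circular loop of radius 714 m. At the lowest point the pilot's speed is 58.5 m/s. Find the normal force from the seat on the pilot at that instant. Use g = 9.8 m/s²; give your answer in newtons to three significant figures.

At the lowest point, N points up (toward the centre) and the weight mg points down (away from the centre), so the net inward force is N − mg = mv²/r.
N = m(v²/r + g) = 89.1 × ((58.5)²/714 + 9.8) = 89.1 × (4.793 + 9.8) = 89.1 × 14.59 = 1300 N.

1300 N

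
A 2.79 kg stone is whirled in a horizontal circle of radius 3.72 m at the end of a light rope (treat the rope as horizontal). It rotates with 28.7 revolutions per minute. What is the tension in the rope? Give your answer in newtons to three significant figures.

93.7 N

ω = 28.7 rev/min × 2π/60 = 3.005 rad/s, so v = ωr = 3.005 × 3.72 = 11.18 m/s.
The tension is the only horizontal force, so it supplies the full centripetal force: T = m v²/r = 2.79 × (11.18)²/3.72 = 2.79 × 125.0/3.72 = 93.75 N.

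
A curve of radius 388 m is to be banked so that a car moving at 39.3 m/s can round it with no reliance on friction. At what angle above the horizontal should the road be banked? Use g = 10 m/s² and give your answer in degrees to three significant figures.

21.7°

For a frictionless banked turn: horizontally N sinθ = mv²/r and vertically N cosθ = mg.
Dividing: tanθ = v²/(r g) = (39.3)²/(388 × 10.0) = 1544/3880 = 0.3981.
θ = arctan(0.3981) = 21.71°.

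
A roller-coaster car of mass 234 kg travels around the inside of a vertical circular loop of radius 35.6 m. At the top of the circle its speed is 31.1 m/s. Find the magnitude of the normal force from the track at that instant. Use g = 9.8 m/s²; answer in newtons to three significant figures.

At the top, both N and the weight mg point inward (toward the centre), so N + mg = mv²/r.
N = m(v²/r − g) = 234 × ((31.1)²/35.6 − 9.8) = 234 × (27.17 − 9.8) = 234 × 17.37 = 4064 N.

4060 N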